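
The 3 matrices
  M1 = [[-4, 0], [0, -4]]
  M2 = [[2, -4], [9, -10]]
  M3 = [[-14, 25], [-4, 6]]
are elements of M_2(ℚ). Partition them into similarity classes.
Characteristic polynomials: χ_{M1} = (x + 4)^2, χ_{M2} = (x + 4)^2, χ_{M3} = (x + 4)^2.

{M1}: invariant factors x + 4, x + 4.

{M2, M3}: invariant factors (x + 4)^2.

Matrices are similar if and only if their invariant-factor lists agree; the partition into similarity classes is {M1}, {M2, M3}.

2 classes: {M1}, {M2, M3}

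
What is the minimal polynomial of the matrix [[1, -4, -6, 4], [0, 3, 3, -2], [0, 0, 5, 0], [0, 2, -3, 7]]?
m_A(x) = (x - 5)^2(x - 1)

The characteristic polynomial factors as (x - 5)^3(x - 1). The minimal polynomial is ∏(x - λ)^{k_λ} where k_λ is the size of the largest Jordan block at λ.

For λ = 1: rank(A - I) = 3, and the largest Jordan block has size 1 (the smallest k with rank((A - I)^k) = rank((A - I)^(k+1))).
For λ = 5: rank(A - 5I) = 2, and the largest Jordan block has size 2 (the smallest k with rank((A - 5I)^k) = rank((A - 5I)^(k+1))).

So m_A(x) = (x - 5)^2(x - 1).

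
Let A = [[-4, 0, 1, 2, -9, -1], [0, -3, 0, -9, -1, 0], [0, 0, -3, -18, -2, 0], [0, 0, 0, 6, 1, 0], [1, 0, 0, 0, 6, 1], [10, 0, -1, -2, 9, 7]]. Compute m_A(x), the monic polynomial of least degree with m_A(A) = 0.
The characteristic polynomial factors as (x - 6)^3(x + 3)^3. The minimal polynomial is ∏(x - λ)^{k_λ} where k_λ is the size of the largest Jordan block at λ.

For λ = -3: rank(A + 3I) = 4, and the largest Jordan block has size 2 (the smallest k with rank((A + 3I)^k) = rank((A + 3I)^(k+1))).
For λ = 6: rank(A - 6I) = 5, and the largest Jordan block has size 3 (the smallest k with rank((A - 6I)^k) = rank((A - 6I)^(k+1))).

So m_A(x) = (x - 6)^3(x + 3)^2.

m_A(x) = (x - 6)^3(x + 3)^2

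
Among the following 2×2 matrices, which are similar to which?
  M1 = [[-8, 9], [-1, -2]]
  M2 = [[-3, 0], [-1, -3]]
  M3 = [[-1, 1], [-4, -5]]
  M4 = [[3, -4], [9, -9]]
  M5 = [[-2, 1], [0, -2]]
Characteristic polynomials: χ_{M1} = (x + 5)^2, χ_{M2} = (x + 3)^2, χ_{M3} = (x + 3)^2, χ_{M4} = (x + 3)^2, χ_{M5} = (x + 2)^2.

{M1}: invariant factors (x + 5)^2.

{M2, M3, M4}: invariant factors (x + 3)^2.

{M5}: invariant factors (x + 2)^2.

Matrices are similar if and only if their invariant-factor lists agree; the partition into similarity classes is {M1}, {M2, M3, M4}, {M5}.

3 classes: {M1}, {M2, M3, M4}, {M5}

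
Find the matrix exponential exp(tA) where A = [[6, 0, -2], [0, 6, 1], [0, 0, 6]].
A has Jordan form J = [[6, 1, 0], [0, 6, 0], [0, 0, 6]] with A = PJP^{-1}, so e^{tA} = P e^{tJ} P^{-1}.

For a Jordan block J_k(λ), e^{tJ_k(λ)} = e^{λt} · (I + tN + t^2 N^2/2! + ... + t^{k-1} N^{k-1}/(k-1)!) where N is the nilpotent superdiagonal part.

Assembling the blocks and conjugating back gives the entries of e^{tA} as shown above.

e^{tA} = [[e^{6*t}, 0, -2*t*e^{6*t}], [0, e^{6*t}, t*e^{6*t}], [0, 0, e^{6*t}]]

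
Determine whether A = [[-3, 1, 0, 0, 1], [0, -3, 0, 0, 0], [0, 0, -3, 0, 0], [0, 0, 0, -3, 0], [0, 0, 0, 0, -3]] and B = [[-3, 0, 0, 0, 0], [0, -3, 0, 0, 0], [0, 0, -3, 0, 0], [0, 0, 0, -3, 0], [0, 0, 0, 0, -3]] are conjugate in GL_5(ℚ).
Both have characteristic polynomial (x + 3)^5, but the minimal polynomial of A is (x + 3)^2 while the minimal polynomial of B is x + 3. The minimal polynomial is a similarity invariant, so A and B are not similar.

No.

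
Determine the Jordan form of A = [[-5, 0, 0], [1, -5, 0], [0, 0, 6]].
J = [[-5, 1, 0], [0, -5, 0], [0, 0, 6]]

The characteristic polynomial is det(xI - A) = (x - 6)(x + 5)^2, so the eigenvalues are -5 (algebraic multiplicity 2), 6 (algebraic multiplicity 1).

For λ = -5: rank(A + 5I) = 2, rank((A + 5I)^2) = 1. The eigenspace has dimension 3 - 2 = 1, so there is 1 Jordan block; the rank sequence gives block sizes [2].

For λ = 6: algebraic multiplicity 1 gives one 1×1 block.

Assembling the blocks gives the Jordan form J above.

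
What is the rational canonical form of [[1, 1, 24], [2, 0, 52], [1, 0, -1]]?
The invariant factors of A (the non-unit diagonal entries of the Smith normal form of xI - A over ℚ[x]) are (x - 6)(x + 3)^2, each dividing the next. The characteristic polynomial is their product, (x - 6)(x + 3)^2.

The rational canonical form is the block-diagonal matrix of companion matrices C(f_i):
R = [[0, 0, 54], [1, 0, 27], [0, 1, 0]].

R = [[0, 0, 54], [1, 0, 27], [0, 1, 0]]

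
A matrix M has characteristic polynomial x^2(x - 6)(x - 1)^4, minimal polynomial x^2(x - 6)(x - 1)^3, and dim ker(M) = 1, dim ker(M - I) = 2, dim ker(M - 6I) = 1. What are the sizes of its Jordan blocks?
λ = 0: algebraic multiplicity 2 (exponent in χ_M), largest block size 2 (exponent in m_M), 1 block (geometric multiplicity). This forces block sizes [2].
λ = 1: algebraic multiplicity 4 (exponent in χ_M), largest block size 3 (exponent in m_M), 2 blocks (geometric multiplicity). These force block sizes [3, 1].
λ = 6: algebraic multiplicity 1 (exponent in χ_M), largest block size 1 (exponent in m_M), 1 block (geometric multiplicity). This forces block sizes [1].

Jordan blocks: (0, 2), (1, 3), (1, 1), (6, 1)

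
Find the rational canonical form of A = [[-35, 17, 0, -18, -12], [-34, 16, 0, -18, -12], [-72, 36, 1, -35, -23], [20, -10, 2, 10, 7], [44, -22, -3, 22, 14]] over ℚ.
The invariant factors of A (the non-unit diagonal entries of the Smith normal form of xI - A over ℚ[x]) are x + 1, (x - 6)(x - 1)^2(x + 1), each dividing the next. The characteristic polynomial is their product, (x - 6)(x - 1)^2(x + 1)^2.

The rational canonical form is the block-diagonal matrix of companion matrices C(f_i):
R = [[-1, 0, 0, 0, 0], [0, 0, 0, 0, 6], [0, 1, 0, 0, -7], [0, 0, 1, 0, -5], [0, 0, 0, 1, 7]].

R = [[-1, 0, 0, 0, 0], [0, 0, 0, 0, 6], [0, 1, 0, 0, -7], [0, 0, 1, 0, -5], [0, 0, 0, 1, 7]]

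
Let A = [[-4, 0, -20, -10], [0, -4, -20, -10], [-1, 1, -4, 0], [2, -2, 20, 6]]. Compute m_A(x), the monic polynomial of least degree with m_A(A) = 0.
m_A(x) = (x - 6)(x + 4)^2

The characteristic polynomial factors as (x - 6)(x + 4)^3. The minimal polynomial is ∏(x - λ)^{k_λ} where k_λ is the size of the largest Jordan block at λ.

For λ = -4: rank(A + 4I) = 2, and the largest Jordan block has size 2 (the smallest k with rank((A + 4I)^k) = rank((A + 4I)^(k+1))).
For λ = 6: rank(A - 6I) = 3, and the largest Jordan block has size 1 (the smallest k with rank((A - 6I)^k) = rank((A - 6I)^(k+1))).

So m_A(x) = (x - 6)(x + 4)^2.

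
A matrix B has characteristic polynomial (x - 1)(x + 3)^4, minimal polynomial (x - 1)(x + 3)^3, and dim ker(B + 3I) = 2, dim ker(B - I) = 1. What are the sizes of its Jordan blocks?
Jordan blocks: (-3, 3), (-3, 1), (1, 1)

λ = -3: algebraic multiplicity 4 (exponent in χ_B), largest block size 3 (exponent in m_B), 2 blocks (geometric multiplicity). These force block sizes [3, 1].
λ = 1: algebraic multiplicity 1 (exponent in χ_B), largest block size 1 (exponent in m_B), 1 block (geometric multiplicity). This forces block sizes [1].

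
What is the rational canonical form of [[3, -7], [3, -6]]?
The invariant factors of A (the non-unit diagonal entries of the Smith normal form of xI - A over ℚ[x]) are x^2 + 3x + 3, each dividing the next. The characteristic polynomial is their product, x^2 + 3x + 3.

The rational canonical form is the block-diagonal matrix of companion matrices C(f_i):
R = [[0, -3], [1, -3]].

Note the characteristic polynomial does not split into linear factors over ℚ, so A has no Jordan form over ℚ; the rational canonical form exists over any field.

R = [[0, -3], [1, -3]]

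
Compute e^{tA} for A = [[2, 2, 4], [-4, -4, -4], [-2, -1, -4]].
A has Jordan form J = [[-2, 1, 0], [0, -2, 0], [0, 0, -2]] with A = PJP^{-1}, so e^{tA} = P e^{tJ} P^{-1}.

For a Jordan block J_k(λ), e^{tJ_k(λ)} = e^{λt} · (I + tN + t^2 N^2/2! + ... + t^{k-1} N^{k-1}/(k-1)!) where N is the nilpotent superdiagonal part.

Assembling the blocks and conjugating back gives the entries of e^{tA} as shown above.

e^{tA} = [[(4*t + 1)*e^{-2*t}, 2*t*e^{-2*t}, 4*t*e^{-2*t}], [-4*t*e^{-2*t}, (1 - 2*t)*e^{-2*t}, -4*t*e^{-2*t}], [-2*t*e^{-2*t}, -t*e^{-2*t}, (1 - 2*t)*e^{-2*t}]]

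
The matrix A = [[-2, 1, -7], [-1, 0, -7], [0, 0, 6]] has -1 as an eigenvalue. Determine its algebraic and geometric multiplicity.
algebraic multiplicity 2, geometric multiplicity 1

The characteristic polynomial is (x - 6)(x + 1)^2, so the factor x + 1 appears with exponent 2: the algebraic multiplicity is 2.

rank(A + I) = 2, so the eigenspace has dimension 3 - 2 = 1: the geometric multiplicity is 1.

Since 1 < 2, A is not diagonalizable.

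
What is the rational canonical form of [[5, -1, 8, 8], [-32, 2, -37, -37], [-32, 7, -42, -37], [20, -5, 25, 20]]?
The invariant factors of A (the non-unit diagonal entries of the Smith normal form of xI - A over ℚ[x]) are x + 5, (x + 1)(x + 4)(x + 5), each dividing the next. The characteristic polynomial is their product, (x + 1)(x + 4)(x + 5)^2.

The rational canonical form is the block-diagonal matrix of companion matrices C(f_i):
R = [[-5, 0, 0, 0], [0, 0, 0, -20], [0, 1, 0, -29], [0, 0, 1, -10]].

R = [[-5, 0, 0, 0], [0, 0, 0, -20], [0, 1, 0, -29], [0, 0, 1, -10]]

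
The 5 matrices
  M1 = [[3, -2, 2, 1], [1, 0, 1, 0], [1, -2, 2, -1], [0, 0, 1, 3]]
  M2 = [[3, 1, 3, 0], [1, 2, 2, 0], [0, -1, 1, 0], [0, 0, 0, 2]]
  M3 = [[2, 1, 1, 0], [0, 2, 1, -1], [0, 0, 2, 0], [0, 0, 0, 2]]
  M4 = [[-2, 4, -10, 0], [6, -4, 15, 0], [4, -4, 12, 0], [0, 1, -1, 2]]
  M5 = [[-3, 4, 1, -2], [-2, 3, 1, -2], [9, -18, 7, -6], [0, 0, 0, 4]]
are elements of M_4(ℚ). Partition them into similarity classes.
2 classes: {M1, M2, M3, M4}, {M5}

Characteristic polynomials: χ_{M1} = (x - 2)^4, χ_{M2} = (x - 2)^4, χ_{M3} = (x - 2)^4, χ_{M4} = (x - 2)^4, χ_{M5} = (x - 4)^3(x + 1).

{M1, M2, M3, M4}: invariant factors x - 2, (x - 2)^3.

{M5}: invariant factors x - 4, (x - 4)^2(x + 1).

Matrices are similar if and only if their invariant-factor lists agree; the partition into similarity classes is {M1, M2, M3, M4}, {M5}.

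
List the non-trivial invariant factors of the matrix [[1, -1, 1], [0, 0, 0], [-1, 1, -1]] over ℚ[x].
x, x^2

The Jordan structure of A has elementary divisors x^2, x. Arranging the block sizes at each eigenvalue in decreasing order and taking row products gives the invariant factors.

Invariant factors (smallest first, each dividing the next): x, x^2.

Check: the last factor x^2 is the minimal polynomial, and the product x^3 is the characteristic polynomial.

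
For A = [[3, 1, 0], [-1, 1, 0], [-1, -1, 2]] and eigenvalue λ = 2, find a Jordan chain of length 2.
We seek v_1 ∈ ker((A - 2I)^2) \ ker(A - 2I), then set v_{i+1} = (A - 2I) v_i.

One such chain is v_1 = [[0, 1, 0]]^T, v_2 = [[1, -1, -1]]^T. Check: (A - 2I) v_2 = [[0, 0, 0]]^T = 0.

v_1 = [[0, 1, 0]]^T, v_2 = [[1, -1, -1]]^T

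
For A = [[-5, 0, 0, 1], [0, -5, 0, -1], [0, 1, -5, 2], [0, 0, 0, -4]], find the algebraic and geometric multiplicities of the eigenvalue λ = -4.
algebraic multiplicity 1, geometric multiplicity 1

The characteristic polynomial is (x + 4)(x + 5)^3, so the factor x + 4 appears with exponent 1: the algebraic multiplicity is 1.

rank(A + 4I) = 3, so the eigenspace has dimension 4 - 3 = 1: the geometric multiplicity is 1.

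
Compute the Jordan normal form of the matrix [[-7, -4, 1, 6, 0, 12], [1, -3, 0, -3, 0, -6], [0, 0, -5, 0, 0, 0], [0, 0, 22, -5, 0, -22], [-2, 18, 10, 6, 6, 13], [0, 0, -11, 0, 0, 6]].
J = [[-5, 1, 0, 0, 0, 0], [0, -5, 1, 0, 0, 0], [0, 0, -5, 0, 0, 0], [0, 0, 0, -5, 0, 0], [0, 0, 0, 0, 6, 1], [0, 0, 0, 0, 0, 6]]

The characteristic polynomial is det(xI - A) = (x - 6)^2(x + 5)^4, so the eigenvalues are -5 (algebraic multiplicity 4), 6 (algebraic multiplicity 2).

For λ = -5: rank(A + 5I) = 4, rank((A + 5I)^2) = 3, rank((A + 5I)^3) = 2. The eigenspace has dimension 6 - 4 = 2, so there are 2 Jordan blocks; the rank sequence gives block sizes [3, 1].

For λ = 6: rank(A - 6I) = 5, rank((A - 6I)^2) = 4. The eigenspace has dimension 6 - 5 = 1, so there is 1 Jordan block; the rank sequence gives block sizes [2].

Assembling the blocks gives the Jordan form J above.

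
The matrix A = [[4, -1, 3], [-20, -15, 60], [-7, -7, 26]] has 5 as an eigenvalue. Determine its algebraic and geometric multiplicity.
algebraic multiplicity 3, geometric multiplicity 2

The characteristic polynomial is (x - 5)^3, so the factor x - 5 appears with exponent 3: the algebraic multiplicity is 3.

rank(A - 5I) = 1, so the eigenspace has dimension 3 - 1 = 2: the geometric multiplicity is 2.

Since 2 < 3, A is not diagonalizable.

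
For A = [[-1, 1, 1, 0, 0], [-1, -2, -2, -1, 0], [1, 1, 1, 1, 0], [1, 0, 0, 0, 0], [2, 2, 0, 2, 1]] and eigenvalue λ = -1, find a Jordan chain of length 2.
v_1 = [[1, 1, 0, -2, 0]]^T, v_2 = [[1, 0, 0, -1, 0]]^T

We seek v_1 ∈ ker((A + I)^2) \ ker(A + I), then set v_{i+1} = (A + I) v_i.

One such chain is v_1 = [[1, 1, 0, -2, 0]]^T, v_2 = [[1, 0, 0, -1, 0]]^T. Check: (A + I) v_2 = [[0, 0, 0, 0, 0]]^T = 0.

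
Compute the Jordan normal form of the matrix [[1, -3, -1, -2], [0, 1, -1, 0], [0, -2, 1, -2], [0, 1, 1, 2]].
J = [[1, 1, 0, 0], [0, 1, 1, 0], [0, 0, 1, 0], [0, 0, 0, 2]]

The characteristic polynomial is det(xI - A) = (x - 2)(x - 1)^3, so the eigenvalues are 1 (algebraic multiplicity 3), 2 (algebraic multiplicity 1).

For λ = 1: rank(A - I) = 3, rank((A - I)^2) = 2, rank((A - I)^3) = 1. The eigenspace has dimension 4 - 3 = 1, so there is 1 Jordan block; the rank sequence gives block sizes [3].

For λ = 2: algebraic multiplicity 1 gives one 1×1 block.

Assembling the blocks gives the Jordan form J above.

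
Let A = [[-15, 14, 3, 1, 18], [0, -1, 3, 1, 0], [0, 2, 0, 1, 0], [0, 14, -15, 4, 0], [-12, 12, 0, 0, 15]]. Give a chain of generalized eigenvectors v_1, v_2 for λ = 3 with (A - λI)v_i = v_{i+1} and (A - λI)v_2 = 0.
We seek v_1 ∈ ker((A - 3I)^2) \ ker(A - 3I), then set v_{i+1} = (A - 3I) v_i.

One such chain is v_1 = [[0, 0, 0, 1, 0]]^T, v_2 = [[1, 1, 1, 1, 0]]^T. Check: (A - 3I) v_2 = [[0, 0, 0, 0, 0]]^T = 0.

v_1 = [[0, 0, 0, 1, 0]]^T, v_2 = [[1, 1, 1, 1, 0]]^T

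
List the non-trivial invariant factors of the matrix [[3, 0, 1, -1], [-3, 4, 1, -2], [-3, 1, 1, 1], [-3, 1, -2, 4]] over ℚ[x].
The Jordan structure of A has elementary divisors (x - 3)^2, (x - 3)^2. Arranging the block sizes at each eigenvalue in decreasing order and taking row products gives the invariant factors.

Invariant factors (smallest first, each dividing the next): (x - 3)^2, (x - 3)^2.

Check: the last factor (x - 3)^2 is the minimal polynomial, and the product (x - 3)^4 is the characteristic polynomial.

(x - 3)^2, (x - 3)^2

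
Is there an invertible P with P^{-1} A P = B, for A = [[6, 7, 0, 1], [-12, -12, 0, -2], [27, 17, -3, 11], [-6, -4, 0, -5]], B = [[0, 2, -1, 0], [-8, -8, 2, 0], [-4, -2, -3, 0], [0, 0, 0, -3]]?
Both have characteristic polynomial (x + 3)^2(x + 4)^2, but the minimal polynomial of A is (x + 3)(x + 4)^2 while the minimal polynomial of B is (x + 3)(x + 4). The minimal polynomial is a similarity invariant, so A and B are not similar.

No.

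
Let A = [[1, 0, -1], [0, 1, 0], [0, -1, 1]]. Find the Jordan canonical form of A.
The characteristic polynomial is det(xI - A) = (x - 1)^3, so the eigenvalues are 1 (algebraic multiplicity 3).

For λ = 1: rank(A - I) = 2, rank((A - I)^2) = 1, rank((A - I)^3) = 0. The eigenspace has dimension 3 - 2 = 1, so there is 1 Jordan block; the rank sequence gives block sizes [3].

Assembling the blocks gives the Jordan form J above.

J = [[1, 1, 0], [0, 1, 1], [0, 0, 1]]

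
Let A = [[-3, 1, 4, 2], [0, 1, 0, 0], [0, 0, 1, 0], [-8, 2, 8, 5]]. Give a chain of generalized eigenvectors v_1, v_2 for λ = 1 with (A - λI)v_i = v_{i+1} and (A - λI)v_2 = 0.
We seek v_1 ∈ ker((A - I)^2) \ ker(A - I), then set v_{i+1} = (A - I) v_i.

One such chain is v_1 = [[0, 1, 0, 0]]^T, v_2 = [[1, 0, 0, 2]]^T. Check: (A - I) v_2 = [[0, 0, 0, 0]]^T = 0.

v_1 = [[0, 1, 0, 0]]^T, v_2 = [[1, 0, 0, 2]]^T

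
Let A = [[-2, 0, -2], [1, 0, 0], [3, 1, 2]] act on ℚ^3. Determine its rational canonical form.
The invariant factors of A (the non-unit diagonal entries of the Smith normal form of xI - A over ℚ[x]) are x^3 + 2x + 2, each dividing the next. The characteristic polynomial is their product, x^3 + 2x + 2.

The rational canonical form is the block-diagonal matrix of companion matrices C(f_i):
R = [[0, 0, -2], [1, 0, -2], [0, 1, 0]].

Note the characteristic polynomial does not split into linear factors over ℚ, so A has no Jordan form over ℚ; the rational canonical form exists over any field.

R = [[0, 0, -2], [1, 0, -2], [0, 1, 0]]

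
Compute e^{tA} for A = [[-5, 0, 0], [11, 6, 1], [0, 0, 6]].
e^{tA} = [[e^{-5*t}, 0, 0], [(e^{11*t} - 1)*e^{-5*t}, e^{6*t}, t*e^{6*t}], [0, 0, e^{6*t}]]

A has Jordan form J = [[-5, 0, 0], [0, 6, 1], [0, 0, 6]] with A = PJP^{-1}, so e^{tA} = P e^{tJ} P^{-1}.

For a Jordan block J_k(λ), e^{tJ_k(λ)} = e^{λt} · (I + tN + t^2 N^2/2! + ... + t^{k-1} N^{k-1}/(k-1)!) where N is the nilpotent superdiagonal part.

Assembling the blocks and conjugating back gives the entries of e^{tA} as shown above.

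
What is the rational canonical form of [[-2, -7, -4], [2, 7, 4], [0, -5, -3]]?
The invariant factors of A (the non-unit diagonal entries of the Smith normal form of xI - A over ℚ[x]) are x(x^2 - 2x + 5), each dividing the next. The characteristic polynomial is their product, x(x^2 - 2x + 5).

The rational canonical form is the block-diagonal matrix of companion matrices C(f_i):
R = [[0, 0, 0], [1, 0, -5], [0, 1, 2]].

Note the characteristic polynomial does not split into linear factors over ℚ, so A has no Jordan form over ℚ; the rational canonical form exists over any field.

R = [[0, 0, 0], [1, 0, -5], [0, 1, 2]]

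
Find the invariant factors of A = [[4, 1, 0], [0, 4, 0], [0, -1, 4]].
x - 4, (x - 4)^2

The Jordan structure of A has elementary divisors (x - 4)^2, (x - 4). Arranging the block sizes at each eigenvalue in decreasing order and taking row products gives the invariant factors.

Invariant factors (smallest first, each dividing the next): x - 4, (x - 4)^2.

Check: the last factor (x - 4)^2 is the minimal polynomial, and the product (x - 4)^3 is the characteristic polynomial.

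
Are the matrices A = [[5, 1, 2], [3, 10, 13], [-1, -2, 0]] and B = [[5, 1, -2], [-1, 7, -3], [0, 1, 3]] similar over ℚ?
Yes.

Two matrices over a field are similar if and only if they have the same invariant factors.

Both A and B have characteristic polynomial (x - 5)^3 and minimal polynomial (x - 5)^3. Computing further, both have invariant factors (x - 5)^3. Hence A and B are similar.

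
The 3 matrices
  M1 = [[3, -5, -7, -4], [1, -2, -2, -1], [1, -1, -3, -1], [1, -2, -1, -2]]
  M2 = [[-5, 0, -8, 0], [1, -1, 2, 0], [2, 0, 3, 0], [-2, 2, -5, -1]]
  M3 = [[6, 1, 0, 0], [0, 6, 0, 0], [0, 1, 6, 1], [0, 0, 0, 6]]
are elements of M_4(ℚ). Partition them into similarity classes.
2 classes: {M1, M2}, {M3}

Characteristic polynomials: χ_{M1} = (x + 1)^4, χ_{M2} = (x + 1)^4, χ_{M3} = (x - 6)^4.

{M1, M2}: invariant factors (x + 1)^2, (x + 1)^2.

{M3}: invariant factors (x - 6)^2, (x - 6)^2.

Matrices are similar if and only if their invariant-factor lists agree; the partition into similarity classes is {M1, M2}, {M3}.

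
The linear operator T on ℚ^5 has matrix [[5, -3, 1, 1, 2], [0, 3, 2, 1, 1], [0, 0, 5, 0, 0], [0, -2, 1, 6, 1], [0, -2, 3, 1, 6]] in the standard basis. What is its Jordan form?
J = [[5, 1, 0, 0, 0], [0, 5, 1, 0, 0], [0, 0, 5, 0, 0], [0, 0, 0, 5, 1], [0, 0, 0, 0, 5]]

The characteristic polynomial is det(xI - A) = (x - 5)^5, so the eigenvalues are 5 (algebraic multiplicity 5).

For λ = 5: rank(A - 5I) = 3, rank((A - 5I)^2) = 1, rank((A - 5I)^3) = 0. The eigenspace has dimension 5 - 3 = 2, so there are 2 Jordan blocks; the rank sequence gives block sizes [3, 2].

Assembling the blocks gives the Jordan form J above.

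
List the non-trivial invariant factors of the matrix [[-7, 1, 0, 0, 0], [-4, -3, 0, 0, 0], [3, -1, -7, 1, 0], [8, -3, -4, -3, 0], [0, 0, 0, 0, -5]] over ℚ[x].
x + 5, (x + 5)^2, (x + 5)^2

The Jordan structure of A has elementary divisors (x + 5)^2, (x + 5)^2, (x + 5). Arranging the block sizes at each eigenvalue in decreasing order and taking row products gives the invariant factors.

Invariant factors (smallest first, each dividing the next): x + 5, (x + 5)^2, (x + 5)^2.

Check: the last factor (x + 5)^2 is the minimal polynomial, and the product (x + 5)^5 is the characteristic polynomial.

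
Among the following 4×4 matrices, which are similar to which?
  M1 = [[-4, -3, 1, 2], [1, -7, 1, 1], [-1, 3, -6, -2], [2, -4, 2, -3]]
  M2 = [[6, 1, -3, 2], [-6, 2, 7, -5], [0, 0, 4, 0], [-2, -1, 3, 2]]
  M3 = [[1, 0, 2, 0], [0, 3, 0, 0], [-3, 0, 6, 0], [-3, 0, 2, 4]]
3 classes: {M1}, {M2}, {M3}

Characteristic polynomials: χ_{M1} = (x + 5)^4, χ_{M2} = (x - 4)^2(x - 3)^2, χ_{M3} = (x - 4)^2(x - 3)^2.

{M1}: invariant factors x + 5, (x + 5)^3.

{M2}: invariant factors x - 4, (x - 4)(x - 3)^2.

{M3}: invariant factors (x - 4)(x - 3), (x - 4)(x - 3).

Matrices are similar if and only if their invariant-factor lists agree; the partition into similarity classes is {M1}, {M2}, {M3}.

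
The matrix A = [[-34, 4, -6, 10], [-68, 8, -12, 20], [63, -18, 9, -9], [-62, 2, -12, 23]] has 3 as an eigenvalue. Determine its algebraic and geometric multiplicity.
algebraic multiplicity 2, geometric multiplicity 1

The characteristic polynomial is x^2(x - 3)^2, so the factor x - 3 appears with exponent 2: the algebraic multiplicity is 2.

rank(A - 3I) = 3, so the eigenspace has dimension 4 - 3 = 1: the geometric multiplicity is 1.

Since 1 < 2, A is not diagonalizable.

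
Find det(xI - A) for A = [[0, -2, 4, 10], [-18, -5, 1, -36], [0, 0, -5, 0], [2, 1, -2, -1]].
χ_A(x) = (x - 4)(x + 5)^3

xI - A = [[x, 2, -4, -10], [18, x + 5, -1, 36], [0, 0, x + 5, 0], [-2, -1, 2, x + 1]].

Expanding det(xI - A) along the first row:
det(xI - A) = + (x)·det([[x + 5, -1, 36], [0, x + 5, 0], [-1, 2, x + 1]]) - (2)·det([[18, -1, 36], [0, x + 5, 0], [-2, 2, x + 1]]) + (-4)·det([[18, x + 5, 36], [0, 0, 0], [-2, -1, x + 1]]) - (-10)·det([[18, x + 5, -1], [0, 0, x + 5], [-2, -1, 2]]).

Evaluating gives χ_A(x) = x^4 + 11x^3 + 15x^2 - 175x - 500 = (x - 4)(x + 5)^3.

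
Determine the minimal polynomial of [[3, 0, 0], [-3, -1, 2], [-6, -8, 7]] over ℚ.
The characteristic polynomial factors as (x - 3)^3. The minimal polynomial is ∏(x - λ)^{k_λ} where k_λ is the size of the largest Jordan block at λ.

For λ = 3: rank(A - 3I) = 1, and the largest Jordan block has size 2 (the smallest k with rank((A - 3I)^k) = rank((A - 3I)^(k+1))).

So m_A(x) = (x - 3)^2.

m_A(x) = (x - 3)^2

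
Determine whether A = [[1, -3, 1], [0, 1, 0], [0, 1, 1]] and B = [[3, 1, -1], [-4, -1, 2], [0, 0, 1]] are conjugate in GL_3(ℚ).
No.

Both have characteristic polynomial (x - 1)^3, but the minimal polynomial of A is (x - 1)^3 while the minimal polynomial of B is (x - 1)^2. The minimal polynomial is a similarity invariant, so A and B are not similar.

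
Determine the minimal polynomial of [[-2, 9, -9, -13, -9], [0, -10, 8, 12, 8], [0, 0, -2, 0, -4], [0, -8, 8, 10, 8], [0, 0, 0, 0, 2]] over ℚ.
m_A(x) = (x - 2)(x + 2)^2

The characteristic polynomial factors as (x - 2)^2(x + 2)^3. The minimal polynomial is ∏(x - λ)^{k_λ} where k_λ is the size of the largest Jordan block at λ.

For λ = -2: rank(A + 2I) = 3, and the largest Jordan block has size 2 (the smallest k with rank((A + 2I)^k) = rank((A + 2I)^(k+1))).
For λ = 2: rank(A - 2I) = 3, and the largest Jordan block has size 1 (the smallest k with rank((A - 2I)^k) = rank((A - 2I)^(k+1))).

So m_A(x) = (x - 2)(x + 2)^2.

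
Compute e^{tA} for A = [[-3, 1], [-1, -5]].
e^{tA} = [[(t + 1)*e^{-4*t}, t*e^{-4*t}], [-t*e^{-4*t}, (1 - t)*e^{-4*t}]]

A has Jordan form J = [[-4, 1], [0, -4]] with A = PJP^{-1}, so e^{tA} = P e^{tJ} P^{-1}.

For a Jordan block J_k(λ), e^{tJ_k(λ)} = e^{λt} · (I + tN + t^2 N^2/2! + ... + t^{k-1} N^{k-1}/(k-1)!) where N is the nilpotent superdiagonal part.

Assembling the blocks and conjugating back gives the entries of e^{tA} as shown above.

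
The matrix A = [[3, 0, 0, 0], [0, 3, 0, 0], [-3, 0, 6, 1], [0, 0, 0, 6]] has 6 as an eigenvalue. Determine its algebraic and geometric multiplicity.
The characteristic polynomial is (x - 6)^2(x - 3)^2, so the factor x - 6 appears with exponent 2: the algebraic multiplicity is 2.

rank(A - 6I) = 3, so the eigenspace has dimension 4 - 3 = 1: the geometric multiplicity is 1.

Since 1 < 2, A is not diagonalizable.

algebraic multiplicity 2, geometric multiplicity 1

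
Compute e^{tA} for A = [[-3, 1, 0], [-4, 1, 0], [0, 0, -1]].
e^{tA} = [[(1 - 2*t)*e^{-t}, t*e^{-t}, 0], [-4*t*e^{-t}, (2*t + 1)*e^{-t}, 0], [0, 0, e^{-t}]]

A has Jordan form J = [[-1, 1, 0], [0, -1, 0], [0, 0, -1]] with A = PJP^{-1}, so e^{tA} = P e^{tJ} P^{-1}.

For a Jordan block J_k(λ), e^{tJ_k(λ)} = e^{λt} · (I + tN + t^2 N^2/2! + ... + t^{k-1} N^{k-1}/(k-1)!) where N is the nilpotent superdiagonal part.

Assembling the blocks and conjugating back gives the entries of e^{tA} as shown above.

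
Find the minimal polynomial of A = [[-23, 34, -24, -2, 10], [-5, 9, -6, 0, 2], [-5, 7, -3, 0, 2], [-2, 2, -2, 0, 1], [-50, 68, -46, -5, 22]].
m_A(x) = (x - 1)^3

The characteristic polynomial factors as (x - 1)^5. The minimal polynomial is ∏(x - λ)^{k_λ} where k_λ is the size of the largest Jordan block at λ.

For λ = 1: rank(A - I) = 3, and the largest Jordan block has size 3 (the smallest k with rank((A - I)^k) = rank((A - I)^(k+1))).

So m_A(x) = (x - 1)^3.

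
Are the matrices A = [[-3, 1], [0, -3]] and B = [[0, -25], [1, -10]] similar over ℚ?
trace(A) = -6 but trace(B) = -10. The trace is a similarity invariant, so A and B are not similar.

No.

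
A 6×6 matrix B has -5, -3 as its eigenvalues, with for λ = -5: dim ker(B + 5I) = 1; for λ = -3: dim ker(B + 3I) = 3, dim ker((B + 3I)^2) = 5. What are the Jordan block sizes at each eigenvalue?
λ = -5: successive nullity increments [1] count blocks of size ≥ k; block sizes are [1].
λ = -3: successive nullity increments [3, 2] count blocks of size ≥ k; block sizes are [2, 2, 1].

Jordan blocks: (-5, 1), (-3, 2), (-3, 2), (-3, 1)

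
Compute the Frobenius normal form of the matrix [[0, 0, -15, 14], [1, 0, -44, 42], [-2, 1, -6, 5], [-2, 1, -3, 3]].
The invariant factors of A (the non-unit diagonal entries of the Smith normal form of xI - A over ℚ[x]) are (x + 3)(x^3 - 3x - 4), each dividing the next. The characteristic polynomial is their product, (x + 3)(x^3 - 3x - 4).

The rational canonical form is the block-diagonal matrix of companion matrices C(f_i):
R = [[0, 0, 0, 12], [1, 0, 0, 13], [0, 1, 0, 3], [0, 0, 1, -3]].

Note the characteristic polynomial does not split into linear factors over ℚ, so A has no Jordan form over ℚ; the rational canonical form exists over any field.

R = [[0, 0, 0, 12], [1, 0, 0, 13], [0, 1, 0, 3], [0, 0, 1, -3]]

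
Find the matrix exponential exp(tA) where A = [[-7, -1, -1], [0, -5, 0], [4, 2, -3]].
e^{tA} = [[(1 - 2*t)*e^{-5*t}, -t*e^{-5*t}, -t*e^{-5*t}], [0, e^{-5*t}, 0], [4*t*e^{-5*t}, 2*t*e^{-5*t}, (2*t + 1)*e^{-5*t}]]

A has Jordan form J = [[-5, 1, 0], [0, -5, 0], [0, 0, -5]] with A = PJP^{-1}, so e^{tA} = P e^{tJ} P^{-1}.

For a Jordan block J_k(λ), e^{tJ_k(λ)} = e^{λt} · (I + tN + t^2 N^2/2! + ... + t^{k-1} N^{k-1}/(k-1)!) where N is the nilpotent superdiagonal part.

Assembling the blocks and conjugating back gives the entries of e^{tA} as shown above.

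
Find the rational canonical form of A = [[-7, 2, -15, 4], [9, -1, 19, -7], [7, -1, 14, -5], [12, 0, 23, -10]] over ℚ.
The invariant factors of A (the non-unit diagonal entries of the Smith normal form of xI - A over ℚ[x]) are (x^2 + 2x + 2)^2, each dividing the next. The characteristic polynomial is their product, (x^2 + 2x + 2)^2.

The rational canonical form is the block-diagonal matrix of companion matrices C(f_i):
R = [[0, 0, 0, -4], [1, 0, 0, -8], [0, 1, 0, -8], [0, 0, 1, -4]].

Note the characteristic polynomial does not split into linear factors over ℚ, so A has no Jordan form over ℚ; the rational canonical form exists over any field.

R = [[0, 0, 0, -4], [1, 0, 0, -8], [0, 1, 0, -8], [0, 0, 1, -4]]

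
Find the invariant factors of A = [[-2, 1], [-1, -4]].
(x + 3)^2

The Jordan structure of A has elementary divisors (x + 3)^2. Arranging the block sizes at each eigenvalue in decreasing order and taking row products gives the invariant factors.

Invariant factors (smallest first, each dividing the next): (x + 3)^2.

Check: the last factor (x + 3)^2 is the minimal polynomial, and the product (x + 3)^2 is the characteristic polynomial.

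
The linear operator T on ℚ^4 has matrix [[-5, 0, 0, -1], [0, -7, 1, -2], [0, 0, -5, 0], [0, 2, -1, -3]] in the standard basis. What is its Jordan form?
J = [[-5, 1, 0, 0], [0, -5, 1, 0], [0, 0, -5, 0], [0, 0, 0, -5]]

The characteristic polynomial is det(xI - A) = (x + 5)^4, so the eigenvalues are -5 (algebraic multiplicity 4).

For λ = -5: rank(A + 5I) = 2, rank((A + 5I)^2) = 1, rank((A + 5I)^3) = 0. The eigenspace has dimension 4 - 2 = 2, so there are 2 Jordan blocks; the rank sequence gives block sizes [3, 1].

Assembling the blocks gives the Jordan form J above.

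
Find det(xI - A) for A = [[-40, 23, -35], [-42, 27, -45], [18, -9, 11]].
xI - A = [[x + 40, -23, 35], [42, x - 27, 45], [-18, 9, x - 11]].

Expanding det(xI - A) along the first row:
det(xI - A) = + (x + 40)·det([[x - 27, 45], [9, x - 11]]) - (-23)·det([[42, 45], [-18, x - 11]]) + (35)·det([[42, x - 27], [-18, 9]]).

Evaluating gives χ_A(x) = x^3 + 2x^2 - 32x - 96 = (x - 6)(x + 4)^2.

χ_A(x) = (x - 6)(x + 4)^2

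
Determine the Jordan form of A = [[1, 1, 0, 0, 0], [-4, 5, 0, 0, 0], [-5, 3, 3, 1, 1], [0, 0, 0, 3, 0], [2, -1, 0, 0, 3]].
The characteristic polynomial is det(xI - A) = (x - 3)^5, so the eigenvalues are 3 (algebraic multiplicity 5).

For λ = 3: rank(A - 3I) = 2, rank((A - 3I)^2) = 0. The eigenspace has dimension 5 - 2 = 3, so there are 3 Jordan blocks; the rank sequence gives block sizes [2, 2, 1].

Assembling the blocks gives the Jordan form J above.

J = [[3, 1, 0, 0, 0], [0, 3, 0, 0, 0], [0, 0, 3, 1, 0], [0, 0, 0, 3, 0], [0, 0, 0, 0, 3]]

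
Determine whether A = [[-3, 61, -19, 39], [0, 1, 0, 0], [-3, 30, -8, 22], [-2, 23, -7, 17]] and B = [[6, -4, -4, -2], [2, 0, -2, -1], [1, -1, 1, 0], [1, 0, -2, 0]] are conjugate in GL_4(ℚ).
Two matrices over a field are similar if and only if they have the same invariant factors.

Both A and B have characteristic polynomial (x - 2)^3(x - 1) and minimal polynomial (x - 2)^3(x - 1). Computing further, both have invariant factors (x - 2)^3(x - 1). Hence A and B are similar.

Yes.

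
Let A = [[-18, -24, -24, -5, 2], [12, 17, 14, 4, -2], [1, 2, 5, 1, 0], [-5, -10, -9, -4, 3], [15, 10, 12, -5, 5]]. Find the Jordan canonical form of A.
J = [[-5, 0, 0, 0, 0], [0, 1, 0, 0, 0], [0, 0, 3, 1, 0], [0, 0, 0, 3, 1], [0, 0, 0, 0, 3]]

The characteristic polynomial is det(xI - A) = (x - 3)^3(x - 1)(x + 5), so the eigenvalues are -5 (algebraic multiplicity 1), 1 (algebraic multiplicity 1), 3 (algebraic multiplicity 3).

For λ = -5: algebraic multiplicity 1 gives one 1×1 block.

For λ = 1: algebraic multiplicity 1 gives one 1×1 block.

For λ = 3: rank(A - 3I) = 4, rank((A - 3I)^2) = 3, rank((A - 3I)^3) = 2. The eigenspace has dimension 5 - 4 = 1, so there is 1 Jordan block; the rank sequence gives block sizes [3].

Assembling the blocks gives the Jordan form J above.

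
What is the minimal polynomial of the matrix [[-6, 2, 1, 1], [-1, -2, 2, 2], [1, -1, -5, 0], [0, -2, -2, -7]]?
The characteristic polynomial factors as (x + 5)^4. The minimal polynomial is ∏(x - λ)^{k_λ} where k_λ is the size of the largest Jordan block at λ.

For λ = -5: rank(A + 5I) = 2, and the largest Jordan block has size 3 (the smallest k with rank((A + 5I)^k) = rank((A + 5I)^(k+1))).

So m_A(x) = (x + 5)^3.

m_A(x) = (x + 5)^3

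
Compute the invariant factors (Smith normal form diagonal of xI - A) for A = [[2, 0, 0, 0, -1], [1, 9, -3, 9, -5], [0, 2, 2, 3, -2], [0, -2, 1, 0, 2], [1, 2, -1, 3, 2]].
The Jordan structure of A has elementary divisors (x - 3)^3, (x - 3), (x - 3). Arranging the block sizes at each eigenvalue in decreasing order and taking row products gives the invariant factors.

Invariant factors (smallest first, each dividing the next): x - 3, x - 3, (x - 3)^3.

Check: the last factor (x - 3)^3 is the minimal polynomial, and the product (x - 3)^5 is the characteristic polynomial.

x - 3, x - 3, (x - 3)^3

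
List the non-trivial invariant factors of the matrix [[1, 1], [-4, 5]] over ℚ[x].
(x - 3)^2

The Jordan structure of A has elementary divisors (x - 3)^2. Arranging the block sizes at each eigenvalue in decreasing order and taking row products gives the invariant factors.

Invariant factors (smallest first, each dividing the next): (x - 3)^2.

Check: the last factor (x - 3)^2 is the minimal polynomial, and the product (x - 3)^2 is the characteristic polynomial.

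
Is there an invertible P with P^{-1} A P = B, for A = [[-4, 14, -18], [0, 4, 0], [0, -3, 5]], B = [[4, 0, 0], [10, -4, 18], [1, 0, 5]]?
Yes.

Two matrices over a field are similar if and only if they have the same invariant factors.

Both A and B have characteristic polynomial (x - 5)(x - 4)(x + 4) and minimal polynomial (x - 5)(x - 4)(x + 4). Computing further, both have invariant factors (x - 5)(x - 4)(x + 4). Hence A and B are similar.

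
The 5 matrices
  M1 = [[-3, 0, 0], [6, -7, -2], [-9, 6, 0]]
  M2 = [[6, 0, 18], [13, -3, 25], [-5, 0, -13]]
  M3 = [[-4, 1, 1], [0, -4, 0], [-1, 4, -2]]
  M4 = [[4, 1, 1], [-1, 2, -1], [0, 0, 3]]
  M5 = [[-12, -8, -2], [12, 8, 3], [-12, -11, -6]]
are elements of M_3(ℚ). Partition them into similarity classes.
3 classes: {M1}, {M2, M3, M5}, {M4}

Characteristic polynomials: χ_{M1} = (x + 3)^2(x + 4), χ_{M2} = (x + 3)^2(x + 4), χ_{M3} = (x + 3)^2(x + 4), χ_{M4} = (x - 3)^3, χ_{M5} = (x + 3)^2(x + 4).

{M1}: invariant factors x + 3, (x + 3)(x + 4).

{M2, M3, M5}: invariant factors (x + 3)^2(x + 4).

{M4}: invariant factors x - 3, (x - 3)^2.

Matrices are similar if and only if their invariant-factor lists agree; the partition into similarity classes is {M1}, {M2, M3, M5}, {M4}.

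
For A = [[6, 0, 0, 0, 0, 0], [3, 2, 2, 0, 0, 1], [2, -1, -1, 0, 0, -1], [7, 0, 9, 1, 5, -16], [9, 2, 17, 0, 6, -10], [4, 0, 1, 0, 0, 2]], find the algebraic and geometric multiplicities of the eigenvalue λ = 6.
algebraic multiplicity 2, geometric multiplicity 1

The characteristic polynomial is (x - 6)^2(x - 1)^4, so the factor x - 6 appears with exponent 2: the algebraic multiplicity is 2.

rank(A - 6I) = 5, so the eigenspace has dimension 6 - 5 = 1: the geometric multiplicity is 1.

Since 1 < 2, A is not diagonalizable.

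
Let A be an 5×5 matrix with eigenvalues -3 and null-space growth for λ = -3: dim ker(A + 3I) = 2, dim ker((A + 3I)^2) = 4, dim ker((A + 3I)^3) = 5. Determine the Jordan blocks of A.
Jordan blocks: (-3, 3), (-3, 2)

λ = -3: successive nullity increments [2, 2, 1] count blocks of size ≥ k; block sizes are [3, 2].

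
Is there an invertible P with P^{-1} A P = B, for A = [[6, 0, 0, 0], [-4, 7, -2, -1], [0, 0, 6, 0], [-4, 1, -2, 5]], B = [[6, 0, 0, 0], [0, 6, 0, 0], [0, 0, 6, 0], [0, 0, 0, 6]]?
Both have characteristic polynomial (x - 6)^4, but the minimal polynomial of A is (x - 6)^2 while the minimal polynomial of B is x - 6. The minimal polynomial is a similarity invariant, so A and B are not similar.

No.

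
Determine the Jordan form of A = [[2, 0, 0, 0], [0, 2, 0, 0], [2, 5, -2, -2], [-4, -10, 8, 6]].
The characteristic polynomial is det(xI - A) = (x - 2)^4, so the eigenvalues are 2 (algebraic multiplicity 4).

For λ = 2: rank(A - 2I) = 1, rank((A - 2I)^2) = 0. The eigenspace has dimension 4 - 1 = 3, so there are 3 Jordan blocks; the rank sequence gives block sizes [2, 1, 1].

Assembling the blocks gives the Jordan form J above.

J = [[2, 1, 0, 0], [0, 2, 0, 0], [0, 0, 2, 0], [0, 0, 0, 2]]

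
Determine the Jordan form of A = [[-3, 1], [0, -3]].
J = [[-3, 1], [0, -3]]

The characteristic polynomial is det(xI - A) = (x + 3)^2, so the eigenvalues are -3 (algebraic multiplicity 2).

For λ = -3: rank(A + 3I) = 1, rank((A + 3I)^2) = 0. The eigenspace has dimension 2 - 1 = 1, so there is 1 Jordan block; the rank sequence gives block sizes [2].

Assembling the blocks gives the Jordan form J above.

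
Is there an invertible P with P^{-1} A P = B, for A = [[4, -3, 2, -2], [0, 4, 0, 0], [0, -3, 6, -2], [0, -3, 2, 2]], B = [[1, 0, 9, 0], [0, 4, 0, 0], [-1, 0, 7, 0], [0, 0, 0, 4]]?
Two matrices over a field are similar if and only if they have the same invariant factors.

Both A and B have characteristic polynomial (x - 4)^4 and minimal polynomial (x - 4)^2. Computing further, both have invariant factors x - 4, x - 4, (x - 4)^2. Hence A and B are similar.

Yes.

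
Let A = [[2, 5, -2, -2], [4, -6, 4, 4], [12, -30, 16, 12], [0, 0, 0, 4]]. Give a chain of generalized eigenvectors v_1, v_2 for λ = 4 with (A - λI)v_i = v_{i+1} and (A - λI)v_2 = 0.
v_1 = [[0, 1, 2, 0]]^T, v_2 = [[1, -2, -6, 0]]^T

We seek v_1 ∈ ker((A - 4I)^2) \ ker(A - 4I), then set v_{i+1} = (A - 4I) v_i.

One such chain is v_1 = [[0, 1, 2, 0]]^T, v_2 = [[1, -2, -6, 0]]^T. Check: (A - 4I) v_2 = [[0, 0, 0, 0]]^T = 0.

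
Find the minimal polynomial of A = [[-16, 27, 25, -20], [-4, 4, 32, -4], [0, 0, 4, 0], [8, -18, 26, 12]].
m_A(x) = (x - 4)(x + 2)^2

The characteristic polynomial factors as (x - 4)^2(x + 2)^2. The minimal polynomial is ∏(x - λ)^{k_λ} where k_λ is the size of the largest Jordan block at λ.

For λ = -2: rank(A + 2I) = 3, and the largest Jordan block has size 2 (the smallest k with rank((A + 2I)^k) = rank((A + 2I)^(k+1))).
For λ = 4: rank(A - 4I) = 2, and the largest Jordan block has size 1 (the smallest k with rank((A - 4I)^k) = rank((A - 4I)^(k+1))).

So m_A(x) = (x - 4)(x + 2)^2.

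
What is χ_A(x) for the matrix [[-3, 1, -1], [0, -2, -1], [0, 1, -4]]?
χ_A(x) = (x + 3)^3

xI - A = [[x + 3, -1, 1], [0, x + 2, 1], [0, -1, x + 4]].

Expanding det(xI - A) along the first row:
det(xI - A) = + (x + 3)·det([[x + 2, 1], [-1, x + 4]]) - (-1)·det([[0, 1], [0, x + 4]]) + (1)·det([[0, x + 2], [0, -1]]).

Evaluating gives χ_A(x) = x^3 + 9x^2 + 27x + 27 = (x + 3)^3.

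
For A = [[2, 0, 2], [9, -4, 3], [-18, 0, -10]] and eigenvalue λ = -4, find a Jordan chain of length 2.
We seek v_1 ∈ ker((A + 4I)^2) \ ker(A + 4I), then set v_{i+1} = (A + 4I) v_i.

One such chain is v_1 = [[1, 1, -2]]^T, v_2 = [[2, 3, -6]]^T. Check: (A + 4I) v_2 = [[0, 0, 0]]^T = 0.

v_1 = [[1, 1, -2]]^T, v_2 = [[2, 3, -6]]^T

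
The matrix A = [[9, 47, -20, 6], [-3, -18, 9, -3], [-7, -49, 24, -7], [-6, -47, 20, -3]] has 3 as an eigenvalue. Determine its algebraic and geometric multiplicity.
The characteristic polynomial is (x - 3)^4, so the factor x - 3 appears with exponent 4: the algebraic multiplicity is 4.

rank(A - 3I) = 2, so the eigenspace has dimension 4 - 2 = 2: the geometric multiplicity is 2.

Since 2 < 4, A is not diagonalizable.

algebraic multiplicity 4, geometric multiplicity 2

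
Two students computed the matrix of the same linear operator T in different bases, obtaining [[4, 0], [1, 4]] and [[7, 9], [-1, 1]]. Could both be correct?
Two matrices over a field are similar if and only if they have the same invariant factors.

Both A and B have characteristic polynomial (x - 4)^2 and minimal polynomial (x - 4)^2. Computing further, both have invariant factors (x - 4)^2. Hence A and B are similar.

Yes.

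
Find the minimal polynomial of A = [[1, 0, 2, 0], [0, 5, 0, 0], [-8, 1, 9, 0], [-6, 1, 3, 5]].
m_A(x) = (x - 5)^3

The characteristic polynomial factors as (x - 5)^4. The minimal polynomial is ∏(x - λ)^{k_λ} where k_λ is the size of the largest Jordan block at λ.

For λ = 5: rank(A - 5I) = 2, and the largest Jordan block has size 3 (the smallest k with rank((A - 5I)^k) = rank((A - 5I)^(k+1))).

So m_A(x) = (x - 5)^3.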